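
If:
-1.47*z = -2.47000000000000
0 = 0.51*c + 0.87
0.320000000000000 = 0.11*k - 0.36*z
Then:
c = -1.71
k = 8.41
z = 1.68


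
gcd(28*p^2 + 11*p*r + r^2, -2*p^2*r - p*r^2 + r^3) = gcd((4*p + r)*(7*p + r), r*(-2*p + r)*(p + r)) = 1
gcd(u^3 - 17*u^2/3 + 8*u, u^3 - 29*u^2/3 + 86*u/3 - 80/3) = u - 8/3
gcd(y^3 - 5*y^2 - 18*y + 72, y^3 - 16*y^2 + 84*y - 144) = y - 6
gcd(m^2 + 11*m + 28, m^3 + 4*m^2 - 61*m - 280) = m + 7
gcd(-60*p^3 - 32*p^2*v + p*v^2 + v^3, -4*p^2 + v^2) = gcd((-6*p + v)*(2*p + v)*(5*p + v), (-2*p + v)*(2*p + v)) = 2*p + v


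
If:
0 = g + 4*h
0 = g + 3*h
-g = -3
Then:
No Solution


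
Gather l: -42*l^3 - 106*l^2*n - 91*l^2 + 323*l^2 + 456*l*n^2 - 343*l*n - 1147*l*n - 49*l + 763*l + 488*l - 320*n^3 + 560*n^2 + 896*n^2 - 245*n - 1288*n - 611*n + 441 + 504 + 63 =-42*l^3 + l^2*(232 - 106*n) + l*(456*n^2 - 1490*n + 1202) - 320*n^3 + 1456*n^2 - 2144*n + 1008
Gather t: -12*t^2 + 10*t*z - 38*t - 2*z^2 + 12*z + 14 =-12*t^2 + t*(10*z - 38) - 2*z^2 + 12*z + 14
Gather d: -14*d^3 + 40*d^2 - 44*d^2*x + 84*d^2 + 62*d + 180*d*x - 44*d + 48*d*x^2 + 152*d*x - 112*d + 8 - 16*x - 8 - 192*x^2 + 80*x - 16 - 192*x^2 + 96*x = -14*d^3 + d^2*(124 - 44*x) + d*(48*x^2 + 332*x - 94) - 384*x^2 + 160*x - 16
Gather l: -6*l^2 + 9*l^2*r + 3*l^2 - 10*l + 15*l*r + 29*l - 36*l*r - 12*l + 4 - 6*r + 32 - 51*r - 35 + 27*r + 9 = l^2*(9*r - 3) + l*(7 - 21*r) - 30*r + 10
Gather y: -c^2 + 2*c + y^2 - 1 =-c^2 + 2*c + y^2 - 1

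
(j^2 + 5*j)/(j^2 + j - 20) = j/(j - 4)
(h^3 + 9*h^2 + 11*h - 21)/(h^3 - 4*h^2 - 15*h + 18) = (h + 7)/(h - 6)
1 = 1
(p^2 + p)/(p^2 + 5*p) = (p + 1)/(p + 5)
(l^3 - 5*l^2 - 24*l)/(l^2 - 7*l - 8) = l*(l + 3)/(l + 1)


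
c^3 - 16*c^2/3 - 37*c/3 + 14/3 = (c - 7)*(c - 1/3)*(c + 2)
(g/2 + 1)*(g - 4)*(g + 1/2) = g^3/2 - 3*g^2/4 - 9*g/2 - 2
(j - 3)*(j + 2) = j^2 - j - 6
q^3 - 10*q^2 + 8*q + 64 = (q - 8)*(q - 4)*(q + 2)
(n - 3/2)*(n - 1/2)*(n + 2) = n^3 - 13*n/4 + 3/2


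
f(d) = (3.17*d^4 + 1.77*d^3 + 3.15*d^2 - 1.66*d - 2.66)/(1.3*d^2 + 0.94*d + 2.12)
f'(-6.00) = -29.67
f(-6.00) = 88.88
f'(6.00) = 28.85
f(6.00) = 84.15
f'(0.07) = 0.10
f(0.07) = -1.26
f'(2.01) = 9.39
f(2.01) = 7.87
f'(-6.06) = -29.96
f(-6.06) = 90.67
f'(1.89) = 8.80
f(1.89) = 6.77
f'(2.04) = 9.53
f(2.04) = 8.15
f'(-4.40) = -21.88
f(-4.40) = 47.64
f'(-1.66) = -8.53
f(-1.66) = 5.98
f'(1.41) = 6.47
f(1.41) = 3.11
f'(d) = (-2.6*d - 0.94)*(3.17*d^4 + 1.77*d^3 + 3.15*d^2 - 1.66*d - 2.66)/(1.3*d^2 + 0.94*d + 2.12)^2 + (12.68*d^3 + 5.31*d^2 + 6.3*d - 1.66)/(1.3*d^2 + 0.94*d + 2.12) = (8.242*d^5 + 11.2404*d^4 + 30.2092*d^3 + 16.3762*d^2 + 20.272*d - 1.0188)/(1.69*d^4 + 2.444*d^3 + 6.3956*d^2 + 3.9856*d + 4.4944)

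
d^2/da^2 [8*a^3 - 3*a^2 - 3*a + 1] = 48*a - 6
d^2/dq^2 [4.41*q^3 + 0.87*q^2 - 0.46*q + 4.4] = 26.46*q + 1.74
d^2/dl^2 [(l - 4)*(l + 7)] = 2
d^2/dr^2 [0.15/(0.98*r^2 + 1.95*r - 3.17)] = (-0.28812*r^2 - 0.5733*r + 0.15*(1.96*r + 1.95)*(3.92*r + 3.9) + 0.93198)/(0.98*r^2 + 1.95*r - 3.17)^3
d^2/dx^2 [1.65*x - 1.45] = 0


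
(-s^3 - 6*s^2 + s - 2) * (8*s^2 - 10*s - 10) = -8*s^5 - 38*s^4 + 78*s^3 + 34*s^2 + 10*s + 20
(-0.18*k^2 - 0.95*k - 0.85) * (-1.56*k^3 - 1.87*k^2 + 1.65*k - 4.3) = 0.2808*k^5 + 1.8186*k^4 + 2.8055*k^3 + 0.796*k^2 + 2.6825*k + 3.655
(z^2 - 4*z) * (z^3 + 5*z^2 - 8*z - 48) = z^5 + z^4 - 28*z^3 - 16*z^2 + 192*z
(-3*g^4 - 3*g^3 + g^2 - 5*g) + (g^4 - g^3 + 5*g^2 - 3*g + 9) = -2*g^4 - 4*g^3 + 6*g^2 - 8*g + 9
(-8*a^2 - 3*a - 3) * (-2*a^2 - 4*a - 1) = 16*a^4 + 38*a^3 + 26*a^2 + 15*a + 3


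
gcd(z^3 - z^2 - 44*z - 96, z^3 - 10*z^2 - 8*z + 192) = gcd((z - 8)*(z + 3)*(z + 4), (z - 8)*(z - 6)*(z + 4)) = z^2 - 4*z - 32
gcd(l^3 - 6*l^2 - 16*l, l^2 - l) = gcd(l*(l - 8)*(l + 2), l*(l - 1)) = l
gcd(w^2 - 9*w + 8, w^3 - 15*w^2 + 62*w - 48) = w^2 - 9*w + 8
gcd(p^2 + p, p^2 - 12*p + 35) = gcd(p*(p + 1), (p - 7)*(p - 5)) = 1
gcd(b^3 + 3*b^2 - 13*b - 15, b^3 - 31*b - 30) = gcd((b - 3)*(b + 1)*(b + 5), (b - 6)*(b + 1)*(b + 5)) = b^2 + 6*b + 5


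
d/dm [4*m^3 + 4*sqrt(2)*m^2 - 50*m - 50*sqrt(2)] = 12*m^2 + 8*sqrt(2)*m - 50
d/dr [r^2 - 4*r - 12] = 2*r - 4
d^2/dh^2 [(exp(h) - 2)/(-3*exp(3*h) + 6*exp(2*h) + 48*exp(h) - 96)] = 4*(-exp(2*h) - 16)*exp(2*h)/(3*(exp(6*h) - 48*exp(4*h) + 768*exp(2*h) - 4096))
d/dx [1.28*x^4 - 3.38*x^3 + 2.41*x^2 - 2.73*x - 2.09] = 5.12*x^3 - 10.14*x^2 + 4.82*x - 2.73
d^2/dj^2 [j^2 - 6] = 2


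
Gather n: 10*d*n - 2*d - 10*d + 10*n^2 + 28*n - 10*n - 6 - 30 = -12*d + 10*n^2 + n*(10*d + 18) - 36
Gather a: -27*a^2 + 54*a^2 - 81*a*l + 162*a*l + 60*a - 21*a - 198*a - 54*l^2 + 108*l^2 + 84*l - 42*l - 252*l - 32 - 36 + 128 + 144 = 27*a^2 + a*(81*l - 159) + 54*l^2 - 210*l + 204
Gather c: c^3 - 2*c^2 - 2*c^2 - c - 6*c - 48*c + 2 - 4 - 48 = c^3 - 4*c^2 - 55*c - 50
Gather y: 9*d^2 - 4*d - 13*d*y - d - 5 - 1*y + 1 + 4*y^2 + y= 9*d^2 - 13*d*y - 5*d + 4*y^2 - 4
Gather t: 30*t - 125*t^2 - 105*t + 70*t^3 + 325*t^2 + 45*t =70*t^3 + 200*t^2 - 30*t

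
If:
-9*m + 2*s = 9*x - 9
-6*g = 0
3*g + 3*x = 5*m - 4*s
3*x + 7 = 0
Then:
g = 0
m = 67/13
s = 213/26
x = -7/3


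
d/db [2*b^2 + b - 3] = 4*b + 1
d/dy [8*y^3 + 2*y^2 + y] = 24*y^2 + 4*y + 1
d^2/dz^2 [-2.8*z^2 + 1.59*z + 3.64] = -5.60000000000000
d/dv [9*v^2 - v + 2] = 18*v - 1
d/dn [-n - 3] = -1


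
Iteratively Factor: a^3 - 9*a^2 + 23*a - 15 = (a - 1)*(a^2 - 8*a + 15) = (a - 3)*(a - 1)*(a - 5)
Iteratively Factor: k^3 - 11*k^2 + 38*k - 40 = (k - 4)*(k^2 - 7*k + 10) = (k - 5)*(k - 4)*(k - 2)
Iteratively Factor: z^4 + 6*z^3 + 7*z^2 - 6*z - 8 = (z + 1)*(z^3 + 5*z^2 + 2*z - 8) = (z + 1)*(z + 2)*(z^2 + 3*z - 4) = (z - 1)*(z + 1)*(z + 2)*(z + 4)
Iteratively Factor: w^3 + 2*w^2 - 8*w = (w + 4)*(w^2 - 2*w) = (w - 2)*(w + 4)*(w)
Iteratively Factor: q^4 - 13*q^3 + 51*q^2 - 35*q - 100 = (q + 1)*(q^3 - 14*q^2 + 65*q - 100) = (q - 5)*(q + 1)*(q^2 - 9*q + 20) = (q - 5)^2*(q + 1)*(q - 4)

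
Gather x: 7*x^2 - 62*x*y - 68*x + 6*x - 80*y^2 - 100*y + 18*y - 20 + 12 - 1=7*x^2 + x*(-62*y - 62) - 80*y^2 - 82*y - 9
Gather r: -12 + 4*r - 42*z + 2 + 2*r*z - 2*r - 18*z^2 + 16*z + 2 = r*(2*z + 2) - 18*z^2 - 26*z - 8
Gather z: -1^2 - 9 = -10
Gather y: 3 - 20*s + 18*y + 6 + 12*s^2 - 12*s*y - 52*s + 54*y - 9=12*s^2 - 72*s + y*(72 - 12*s)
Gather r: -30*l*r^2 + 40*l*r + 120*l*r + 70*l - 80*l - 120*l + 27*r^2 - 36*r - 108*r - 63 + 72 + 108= -130*l + r^2*(27 - 30*l) + r*(160*l - 144) + 117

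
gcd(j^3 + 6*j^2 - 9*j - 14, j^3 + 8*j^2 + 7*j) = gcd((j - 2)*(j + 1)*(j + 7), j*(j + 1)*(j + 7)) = j^2 + 8*j + 7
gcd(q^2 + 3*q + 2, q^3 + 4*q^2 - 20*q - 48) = q + 2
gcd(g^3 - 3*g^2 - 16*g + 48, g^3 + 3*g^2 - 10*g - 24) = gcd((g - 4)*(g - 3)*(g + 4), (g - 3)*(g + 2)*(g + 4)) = g^2 + g - 12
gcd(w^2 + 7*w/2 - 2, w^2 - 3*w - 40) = 1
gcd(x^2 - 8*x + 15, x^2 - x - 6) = x - 3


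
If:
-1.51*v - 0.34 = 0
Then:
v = -0.23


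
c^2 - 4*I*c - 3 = (c - 3*I)*(c - I)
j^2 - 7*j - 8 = (j - 8)*(j + 1)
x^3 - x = x*(x - 1)*(x + 1)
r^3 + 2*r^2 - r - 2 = (r - 1)*(r + 1)*(r + 2)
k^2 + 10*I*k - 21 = (k + 3*I)*(k + 7*I)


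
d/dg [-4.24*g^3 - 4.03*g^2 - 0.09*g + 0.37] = -12.72*g^2 - 8.06*g - 0.09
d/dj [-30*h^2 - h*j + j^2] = -h + 2*j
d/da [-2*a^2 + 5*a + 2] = 5 - 4*a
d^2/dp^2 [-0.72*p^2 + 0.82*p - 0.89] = -1.44000000000000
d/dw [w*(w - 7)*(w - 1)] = 3*w^2 - 16*w + 7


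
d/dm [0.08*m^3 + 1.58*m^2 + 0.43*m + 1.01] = 0.24*m^2 + 3.16*m + 0.43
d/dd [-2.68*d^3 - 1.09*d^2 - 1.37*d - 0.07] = -8.04*d^2 - 2.18*d - 1.37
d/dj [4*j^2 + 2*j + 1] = 8*j + 2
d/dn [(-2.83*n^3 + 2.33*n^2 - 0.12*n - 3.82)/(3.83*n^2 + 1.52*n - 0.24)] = (-10.8389*n^4 - 8.6032*n^3 + 6.0388*n^2 + 28.1428*n + 5.8352)/(14.6689*n^4 + 11.6432*n^3 + 0.472*n^2 - 0.7296*n + 0.0576)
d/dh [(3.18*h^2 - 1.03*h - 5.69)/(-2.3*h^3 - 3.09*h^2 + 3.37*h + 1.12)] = (7.314*h^4 - 4.738*h^3 - 31.7271*h^2 - 28.041*h + 18.0217)/(5.29*h^6 + 14.214*h^5 - 5.9539*h^4 - 25.9786*h^3 + 4.4353*h^2 + 7.5488*h + 1.2544)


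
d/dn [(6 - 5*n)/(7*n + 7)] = -11/(7*(n + 1)^2)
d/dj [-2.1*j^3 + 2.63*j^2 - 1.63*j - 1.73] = -6.3*j^2 + 5.26*j - 1.63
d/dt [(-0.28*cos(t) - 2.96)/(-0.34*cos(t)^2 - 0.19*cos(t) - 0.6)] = (0.0952*cos(t)^2 + 2.0128*cos(t) + 0.3944)*sin(t)/(0.1156*cos(t)^4 + 0.1292*cos(t)^3 + 0.4441*cos(t)^2 + 0.228*cos(t) + 0.36)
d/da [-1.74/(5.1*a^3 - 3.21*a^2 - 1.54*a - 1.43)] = (26.622*a^2 - 11.1708*a - 2.6796)/(-5.1*a^3 + 3.21*a^2 + 1.54*a + 1.43)^2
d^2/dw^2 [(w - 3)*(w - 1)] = 2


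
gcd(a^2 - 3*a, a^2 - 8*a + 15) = a - 3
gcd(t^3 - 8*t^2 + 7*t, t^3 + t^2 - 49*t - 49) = t - 7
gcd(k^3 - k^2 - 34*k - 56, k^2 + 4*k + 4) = k + 2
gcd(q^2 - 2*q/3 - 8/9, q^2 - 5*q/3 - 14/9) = q + 2/3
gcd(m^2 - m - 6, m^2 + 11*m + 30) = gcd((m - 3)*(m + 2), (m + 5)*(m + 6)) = 1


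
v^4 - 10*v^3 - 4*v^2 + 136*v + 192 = (v - 8)*(v - 6)*(v + 2)^2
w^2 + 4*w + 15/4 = (w + 3/2)*(w + 5/2)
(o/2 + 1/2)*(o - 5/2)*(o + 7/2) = o^3/2 + o^2 - 31*o/8 - 35/8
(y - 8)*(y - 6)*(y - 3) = y^3 - 17*y^2 + 90*y - 144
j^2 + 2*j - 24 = (j - 4)*(j + 6)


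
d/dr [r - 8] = 1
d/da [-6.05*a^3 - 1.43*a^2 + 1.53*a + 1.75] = -18.15*a^2 - 2.86*a + 1.53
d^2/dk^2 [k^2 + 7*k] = 2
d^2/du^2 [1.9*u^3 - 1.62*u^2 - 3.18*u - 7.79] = 11.4*u - 3.24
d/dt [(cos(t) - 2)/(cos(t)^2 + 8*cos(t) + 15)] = (cos(t)^2 - 4*cos(t) - 31)*sin(t)/(cos(t)^2 + 8*cos(t) + 15)^2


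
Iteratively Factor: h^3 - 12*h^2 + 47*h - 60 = (h - 5)*(h^2 - 7*h + 12) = (h - 5)*(h - 3)*(h - 4)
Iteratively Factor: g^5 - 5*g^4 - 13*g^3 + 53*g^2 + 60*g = (g - 4)*(g^4 - g^3 - 17*g^2 - 15*g) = g*(g - 4)*(g^3 - g^2 - 17*g - 15) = g*(g - 5)*(g - 4)*(g^2 + 4*g + 3) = g*(g - 5)*(g - 4)*(g + 1)*(g + 3)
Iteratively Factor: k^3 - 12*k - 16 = (k + 2)*(k^2 - 2*k - 8) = (k - 4)*(k + 2)*(k + 2)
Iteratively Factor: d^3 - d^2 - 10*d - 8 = (d + 2)*(d^2 - 3*d - 4) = (d - 4)*(d + 2)*(d + 1)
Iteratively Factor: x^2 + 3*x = (x)*(x + 3)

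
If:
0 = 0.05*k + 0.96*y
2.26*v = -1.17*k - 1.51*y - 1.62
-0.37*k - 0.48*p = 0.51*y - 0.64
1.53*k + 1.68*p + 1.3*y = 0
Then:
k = -8.61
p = 7.49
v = 3.44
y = 0.45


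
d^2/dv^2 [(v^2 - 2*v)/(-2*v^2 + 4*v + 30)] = 15*(-3*v^2 + 6*v - 19)/(v^6 - 6*v^5 - 33*v^4 + 172*v^3 + 495*v^2 - 1350*v - 3375)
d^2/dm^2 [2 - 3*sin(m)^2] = -6*cos(2*m)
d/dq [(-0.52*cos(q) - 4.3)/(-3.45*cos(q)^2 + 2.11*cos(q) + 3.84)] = (1.794*cos(q)^2 + 29.67*cos(q) - 7.0762)*sin(q)/(11.9025*cos(q)^4 - 14.559*cos(q)^3 - 22.0439*cos(q)^2 + 16.2048*cos(q) + 14.7456)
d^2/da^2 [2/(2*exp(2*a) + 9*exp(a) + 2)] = 2*(2*(4*exp(a) + 9)^2*exp(a) - (8*exp(a) + 9)*(2*exp(2*a) + 9*exp(a) + 2))*exp(a)/(2*exp(2*a) + 9*exp(a) + 2)^3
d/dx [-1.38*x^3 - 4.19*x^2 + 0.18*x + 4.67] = -4.14*x^2 - 8.38*x + 0.18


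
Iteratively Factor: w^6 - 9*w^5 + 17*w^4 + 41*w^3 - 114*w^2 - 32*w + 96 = (w + 2)*(w^5 - 11*w^4 + 39*w^3 - 37*w^2 - 40*w + 48) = (w - 1)*(w + 2)*(w^4 - 10*w^3 + 29*w^2 - 8*w - 48) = (w - 4)*(w - 1)*(w + 2)*(w^3 - 6*w^2 + 5*w + 12) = (w - 4)^2*(w - 1)*(w + 2)*(w^2 - 2*w - 3) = (w - 4)^2*(w - 3)*(w - 1)*(w + 2)*(w + 1)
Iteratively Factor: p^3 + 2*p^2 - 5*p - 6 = (p + 1)*(p^2 + p - 6) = (p - 2)*(p + 1)*(p + 3)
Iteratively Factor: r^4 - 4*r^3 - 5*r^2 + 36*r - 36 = (r - 2)*(r^3 - 2*r^2 - 9*r + 18) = (r - 2)^2*(r^2 - 9) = (r - 2)^2*(r + 3)*(r - 3)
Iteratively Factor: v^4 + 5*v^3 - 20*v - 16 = (v + 4)*(v^3 + v^2 - 4*v - 4) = (v + 1)*(v + 4)*(v^2 - 4) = (v - 2)*(v + 1)*(v + 4)*(v + 2)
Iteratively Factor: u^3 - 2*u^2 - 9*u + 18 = (u - 3)*(u^2 + u - 6) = (u - 3)*(u + 3)*(u - 2)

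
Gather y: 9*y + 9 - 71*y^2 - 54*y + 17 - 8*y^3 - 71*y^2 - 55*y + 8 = -8*y^3 - 142*y^2 - 100*y + 34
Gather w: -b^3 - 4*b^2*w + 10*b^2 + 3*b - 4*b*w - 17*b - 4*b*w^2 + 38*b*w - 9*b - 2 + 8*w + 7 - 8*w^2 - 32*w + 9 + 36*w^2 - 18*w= -b^3 + 10*b^2 - 23*b + w^2*(28 - 4*b) + w*(-4*b^2 + 34*b - 42) + 14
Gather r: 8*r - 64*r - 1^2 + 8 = 7 - 56*r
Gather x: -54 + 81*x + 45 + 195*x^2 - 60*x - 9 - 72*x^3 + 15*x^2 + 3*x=-72*x^3 + 210*x^2 + 24*x - 18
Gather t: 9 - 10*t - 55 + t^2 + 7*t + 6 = t^2 - 3*t - 40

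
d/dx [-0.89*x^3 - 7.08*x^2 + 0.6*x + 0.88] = -2.67*x^2 - 14.16*x + 0.6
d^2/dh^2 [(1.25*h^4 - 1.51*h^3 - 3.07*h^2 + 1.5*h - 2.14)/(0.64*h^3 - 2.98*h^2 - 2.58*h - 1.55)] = (18.054312*h^6 + 53.829528*h^5 + 8.49202800000012*h^4 + 175.294996*h^3 + 9.92161200000004*h^2 - 174.793986*h - 35.468422)/(0.262144*h^9 - 3.661824*h^8 + 13.880064*h^7 + 1.155224*h^6 - 38.217048*h^5 - 85.445916*h^4 - 84.062832*h^3 - 52.43061*h^2 - 18.59535*h - 3.723875)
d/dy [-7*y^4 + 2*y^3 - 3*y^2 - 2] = 2*y*(-14*y^2 + 3*y - 3)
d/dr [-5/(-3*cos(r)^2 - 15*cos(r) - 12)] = 5*(2*cos(r) + 5)*sin(r)/(3*(cos(r)^2 + 5*cos(r) + 4)^2)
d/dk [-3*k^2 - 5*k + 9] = -6*k - 5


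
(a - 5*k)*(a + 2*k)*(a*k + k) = a^3*k - 3*a^2*k^2 + a^2*k - 10*a*k^3 - 3*a*k^2 - 10*k^3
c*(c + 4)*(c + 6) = c^3 + 10*c^2 + 24*c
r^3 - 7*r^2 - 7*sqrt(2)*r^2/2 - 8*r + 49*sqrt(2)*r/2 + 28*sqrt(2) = (r - 8)*(r + 1)*(r - 7*sqrt(2)/2)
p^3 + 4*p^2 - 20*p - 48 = (p - 4)*(p + 2)*(p + 6)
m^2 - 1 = (m - 1)*(m + 1)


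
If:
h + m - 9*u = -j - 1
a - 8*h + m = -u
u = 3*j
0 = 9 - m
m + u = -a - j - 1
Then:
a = -2406/209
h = -36/209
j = 79/209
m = 9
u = 237/209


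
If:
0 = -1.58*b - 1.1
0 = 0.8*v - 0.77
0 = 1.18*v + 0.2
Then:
No Solution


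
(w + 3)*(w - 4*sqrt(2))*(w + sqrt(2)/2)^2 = w^4 - 3*sqrt(2)*w^3 + 3*w^3 - 9*sqrt(2)*w^2 - 15*w^2/2 - 45*w/2 - 2*sqrt(2)*w - 6*sqrt(2)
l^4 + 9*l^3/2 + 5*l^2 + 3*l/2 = l*(l + 1/2)*(l + 1)*(l + 3)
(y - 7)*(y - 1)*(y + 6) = y^3 - 2*y^2 - 41*y + 42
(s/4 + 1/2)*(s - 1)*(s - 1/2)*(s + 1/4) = s^4/4 + 3*s^3/16 - 19*s^2/32 + 3*s/32 + 1/16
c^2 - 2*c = c*(c - 2)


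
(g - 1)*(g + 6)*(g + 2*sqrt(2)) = g^3 + 2*sqrt(2)*g^2 + 5*g^2 - 6*g + 10*sqrt(2)*g - 12*sqrt(2)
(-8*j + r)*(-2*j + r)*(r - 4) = 16*j^2*r - 64*j^2 - 10*j*r^2 + 40*j*r + r^3 - 4*r^2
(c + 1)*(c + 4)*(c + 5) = c^3 + 10*c^2 + 29*c + 20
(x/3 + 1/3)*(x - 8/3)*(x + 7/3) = x^3/3 + 2*x^2/9 - 59*x/27 - 56/27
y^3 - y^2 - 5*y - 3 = (y - 3)*(y + 1)^2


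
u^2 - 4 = (u - 2)*(u + 2)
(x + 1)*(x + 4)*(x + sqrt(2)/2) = x^3 + sqrt(2)*x^2/2 + 5*x^2 + 5*sqrt(2)*x/2 + 4*x + 2*sqrt(2)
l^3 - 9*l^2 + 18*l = l*(l - 6)*(l - 3)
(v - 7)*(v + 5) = v^2 - 2*v - 35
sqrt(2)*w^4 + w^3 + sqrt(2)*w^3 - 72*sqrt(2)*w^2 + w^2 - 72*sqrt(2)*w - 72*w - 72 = (w + 1)*(w - 6*sqrt(2))*(w + 6*sqrt(2))*(sqrt(2)*w + 1)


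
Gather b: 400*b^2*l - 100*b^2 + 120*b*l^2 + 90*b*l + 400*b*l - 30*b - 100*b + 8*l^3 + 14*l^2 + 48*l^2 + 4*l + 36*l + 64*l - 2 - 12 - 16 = b^2*(400*l - 100) + b*(120*l^2 + 490*l - 130) + 8*l^3 + 62*l^2 + 104*l - 30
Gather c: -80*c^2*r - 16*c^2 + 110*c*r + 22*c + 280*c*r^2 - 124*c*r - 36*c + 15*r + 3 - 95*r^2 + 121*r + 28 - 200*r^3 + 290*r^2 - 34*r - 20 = c^2*(-80*r - 16) + c*(280*r^2 - 14*r - 14) - 200*r^3 + 195*r^2 + 102*r + 11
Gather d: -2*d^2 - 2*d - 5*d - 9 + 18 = -2*d^2 - 7*d + 9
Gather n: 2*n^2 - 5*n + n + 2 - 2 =2*n^2 - 4*n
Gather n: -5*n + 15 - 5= 10 - 5*n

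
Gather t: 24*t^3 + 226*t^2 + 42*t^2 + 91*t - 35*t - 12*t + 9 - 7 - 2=24*t^3 + 268*t^2 + 44*t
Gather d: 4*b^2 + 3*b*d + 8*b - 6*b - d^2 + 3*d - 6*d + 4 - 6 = 4*b^2 + 2*b - d^2 + d*(3*b - 3) - 2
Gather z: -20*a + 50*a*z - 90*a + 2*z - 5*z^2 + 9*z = -110*a - 5*z^2 + z*(50*a + 11)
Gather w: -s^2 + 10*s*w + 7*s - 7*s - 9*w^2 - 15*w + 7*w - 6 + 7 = -s^2 - 9*w^2 + w*(10*s - 8) + 1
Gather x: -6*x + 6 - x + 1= 7 - 7*x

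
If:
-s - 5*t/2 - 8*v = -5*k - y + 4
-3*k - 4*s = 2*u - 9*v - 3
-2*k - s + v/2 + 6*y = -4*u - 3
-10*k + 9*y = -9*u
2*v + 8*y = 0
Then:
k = -34*y/15 - 3/5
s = 23/15 - 748*y/135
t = 7346*y/675 - 256/75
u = -95*y/27 - 2/3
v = -4*y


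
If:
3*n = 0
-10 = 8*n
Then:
No Solution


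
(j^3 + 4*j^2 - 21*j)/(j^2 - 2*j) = (j^2 + 4*j - 21)/(j - 2)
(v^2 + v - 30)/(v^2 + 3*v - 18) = (v - 5)/(v - 3)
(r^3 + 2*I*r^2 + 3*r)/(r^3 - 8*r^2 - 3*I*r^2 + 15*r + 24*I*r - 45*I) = r*(r^2 + 2*I*r + 3)/(r^3 - r^2*(8 + 3*I) + 3*r*(5 + 8*I) - 45*I)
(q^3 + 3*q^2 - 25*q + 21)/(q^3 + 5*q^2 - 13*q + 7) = (q - 3)/(q - 1)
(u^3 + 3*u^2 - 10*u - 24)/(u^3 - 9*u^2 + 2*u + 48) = (u + 4)/(u - 8)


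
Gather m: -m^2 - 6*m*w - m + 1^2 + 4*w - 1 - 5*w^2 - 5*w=-m^2 + m*(-6*w - 1) - 5*w^2 - w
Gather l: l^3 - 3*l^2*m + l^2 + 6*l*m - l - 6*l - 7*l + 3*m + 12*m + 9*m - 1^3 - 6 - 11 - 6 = l^3 + l^2*(1 - 3*m) + l*(6*m - 14) + 24*m - 24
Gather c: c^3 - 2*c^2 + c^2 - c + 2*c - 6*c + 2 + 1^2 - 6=c^3 - c^2 - 5*c - 3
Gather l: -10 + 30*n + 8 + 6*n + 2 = 36*n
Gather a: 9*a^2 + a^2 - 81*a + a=10*a^2 - 80*a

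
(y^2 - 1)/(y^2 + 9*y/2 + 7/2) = 2*(y - 1)/(2*y + 7)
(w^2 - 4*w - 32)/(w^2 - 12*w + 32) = (w + 4)/(w - 4)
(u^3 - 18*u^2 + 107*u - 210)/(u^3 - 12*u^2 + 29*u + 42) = (u - 5)/(u + 1)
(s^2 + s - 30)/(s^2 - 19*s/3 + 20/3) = 3*(s + 6)/(3*s - 4)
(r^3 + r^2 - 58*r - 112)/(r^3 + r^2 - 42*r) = (r^2 - 6*r - 16)/(r*(r - 6))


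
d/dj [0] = 0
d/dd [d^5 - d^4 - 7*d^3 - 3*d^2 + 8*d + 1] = 5*d^4 - 4*d^3 - 21*d^2 - 6*d + 8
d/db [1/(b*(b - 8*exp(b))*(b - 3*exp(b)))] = (b*(b - 8*exp(b))*(3*exp(b) - 1) + b*(b - 3*exp(b))*(8*exp(b) - 1) - (b - 8*exp(b))*(b - 3*exp(b)))/(b^2*(b - 8*exp(b))^2*(b - 3*exp(b))^2)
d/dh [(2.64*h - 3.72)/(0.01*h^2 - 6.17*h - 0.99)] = (-0.0264*h^2 + 0.0744000000000007*h - 25.566)/(0.0001*h^4 - 0.1234*h^3 + 38.0491*h^2 + 12.2166*h + 0.9801)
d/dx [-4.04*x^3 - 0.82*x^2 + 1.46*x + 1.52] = -12.12*x^2 - 1.64*x + 1.46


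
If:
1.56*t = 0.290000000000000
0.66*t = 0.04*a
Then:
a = 3.07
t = 0.19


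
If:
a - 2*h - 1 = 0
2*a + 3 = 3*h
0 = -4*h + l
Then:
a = -9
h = -5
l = -20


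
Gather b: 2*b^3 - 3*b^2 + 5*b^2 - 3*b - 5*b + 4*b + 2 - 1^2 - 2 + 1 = 2*b^3 + 2*b^2 - 4*b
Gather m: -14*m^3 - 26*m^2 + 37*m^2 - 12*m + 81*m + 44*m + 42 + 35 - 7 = -14*m^3 + 11*m^2 + 113*m + 70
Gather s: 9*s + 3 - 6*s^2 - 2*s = -6*s^2 + 7*s + 3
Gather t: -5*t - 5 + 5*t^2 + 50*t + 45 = 5*t^2 + 45*t + 40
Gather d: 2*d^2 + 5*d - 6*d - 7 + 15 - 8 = 2*d^2 - d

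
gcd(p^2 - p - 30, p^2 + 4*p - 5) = p + 5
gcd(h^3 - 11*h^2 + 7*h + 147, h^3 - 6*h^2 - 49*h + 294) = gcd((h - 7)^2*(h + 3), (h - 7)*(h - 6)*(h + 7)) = h - 7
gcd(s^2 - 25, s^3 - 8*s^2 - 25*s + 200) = s^2 - 25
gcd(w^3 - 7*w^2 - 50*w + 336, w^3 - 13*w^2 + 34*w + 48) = w^2 - 14*w + 48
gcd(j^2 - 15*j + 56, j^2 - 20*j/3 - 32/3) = j - 8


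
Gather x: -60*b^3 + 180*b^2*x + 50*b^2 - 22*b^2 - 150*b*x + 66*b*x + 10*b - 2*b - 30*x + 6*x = -60*b^3 + 28*b^2 + 8*b + x*(180*b^2 - 84*b - 24)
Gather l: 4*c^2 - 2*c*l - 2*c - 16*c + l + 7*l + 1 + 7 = 4*c^2 - 18*c + l*(8 - 2*c) + 8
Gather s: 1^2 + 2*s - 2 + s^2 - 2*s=s^2 - 1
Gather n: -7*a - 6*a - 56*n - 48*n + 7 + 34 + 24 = -13*a - 104*n + 65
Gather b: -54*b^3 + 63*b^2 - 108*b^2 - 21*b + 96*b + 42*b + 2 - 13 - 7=-54*b^3 - 45*b^2 + 117*b - 18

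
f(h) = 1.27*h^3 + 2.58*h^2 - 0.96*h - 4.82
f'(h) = 3.81*h^2 + 5.16*h - 0.96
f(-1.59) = -1.88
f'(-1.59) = 0.47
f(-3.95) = -39.04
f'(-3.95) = 38.10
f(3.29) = 65.17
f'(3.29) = 57.26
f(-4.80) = -81.22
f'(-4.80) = 62.05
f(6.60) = 466.35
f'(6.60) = 199.06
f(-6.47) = -234.57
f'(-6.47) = 125.14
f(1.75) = 8.21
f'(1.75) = 19.74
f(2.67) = 35.18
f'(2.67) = 39.98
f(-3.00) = -13.01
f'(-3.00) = 17.85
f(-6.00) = -180.50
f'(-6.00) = 105.24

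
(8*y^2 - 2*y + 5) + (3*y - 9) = 8*y^2 + y - 4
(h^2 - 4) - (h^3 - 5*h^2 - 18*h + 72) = -h^3 + 6*h^2 + 18*h - 76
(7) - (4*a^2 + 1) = 6 - 4*a^2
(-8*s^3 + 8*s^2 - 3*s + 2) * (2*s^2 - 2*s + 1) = -16*s^5 + 32*s^4 - 30*s^3 + 18*s^2 - 7*s + 2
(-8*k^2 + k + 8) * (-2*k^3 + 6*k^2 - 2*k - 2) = 16*k^5 - 50*k^4 + 6*k^3 + 62*k^2 - 18*k - 16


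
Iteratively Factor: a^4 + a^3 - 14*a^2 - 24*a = (a + 2)*(a^3 - a^2 - 12*a) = a*(a + 2)*(a^2 - a - 12) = a*(a - 4)*(a + 2)*(a + 3)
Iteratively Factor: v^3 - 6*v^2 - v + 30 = (v + 2)*(v^2 - 8*v + 15) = (v - 3)*(v + 2)*(v - 5)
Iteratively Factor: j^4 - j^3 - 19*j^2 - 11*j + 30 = (j + 2)*(j^3 - 3*j^2 - 13*j + 15) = (j - 1)*(j + 2)*(j^2 - 2*j - 15) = (j - 5)*(j - 1)*(j + 2)*(j + 3)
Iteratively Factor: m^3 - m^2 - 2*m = (m + 1)*(m^2 - 2*m) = (m - 2)*(m + 1)*(m)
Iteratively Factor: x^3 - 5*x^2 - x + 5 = (x - 1)*(x^2 - 4*x - 5) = (x - 1)*(x + 1)*(x - 5)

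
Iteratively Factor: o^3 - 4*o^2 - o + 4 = (o + 1)*(o^2 - 5*o + 4) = (o - 4)*(o + 1)*(o - 1)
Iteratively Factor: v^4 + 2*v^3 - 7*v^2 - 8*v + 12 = (v + 3)*(v^3 - v^2 - 4*v + 4) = (v - 2)*(v + 3)*(v^2 + v - 2) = (v - 2)*(v - 1)*(v + 3)*(v + 2)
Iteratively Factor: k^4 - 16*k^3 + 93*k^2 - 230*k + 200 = (k - 4)*(k^3 - 12*k^2 + 45*k - 50) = (k - 5)*(k - 4)*(k^2 - 7*k + 10) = (k - 5)^2*(k - 4)*(k - 2)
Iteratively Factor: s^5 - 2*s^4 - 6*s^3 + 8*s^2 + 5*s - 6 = (s - 1)*(s^4 - s^3 - 7*s^2 + s + 6) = (s - 3)*(s - 1)*(s^3 + 2*s^2 - s - 2) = (s - 3)*(s - 1)*(s + 1)*(s^2 + s - 2) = (s - 3)*(s - 1)*(s + 1)*(s + 2)*(s - 1)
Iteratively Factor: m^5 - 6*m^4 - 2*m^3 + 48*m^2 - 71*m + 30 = (m - 1)*(m^4 - 5*m^3 - 7*m^2 + 41*m - 30) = (m - 1)*(m + 3)*(m^3 - 8*m^2 + 17*m - 10) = (m - 5)*(m - 1)*(m + 3)*(m^2 - 3*m + 2) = (m - 5)*(m - 2)*(m - 1)*(m + 3)*(m - 1)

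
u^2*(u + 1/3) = u^3 + u^2/3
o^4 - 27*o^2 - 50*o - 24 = (o - 6)*(o + 1)^2*(o + 4)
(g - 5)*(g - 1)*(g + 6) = g^3 - 31*g + 30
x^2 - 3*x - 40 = (x - 8)*(x + 5)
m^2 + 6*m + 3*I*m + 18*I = (m + 6)*(m + 3*I)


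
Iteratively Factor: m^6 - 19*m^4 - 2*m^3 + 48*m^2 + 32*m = (m - 2)*(m^5 + 2*m^4 - 15*m^3 - 32*m^2 - 16*m) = (m - 2)*(m + 1)*(m^4 + m^3 - 16*m^2 - 16*m) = (m - 2)*(m + 1)^2*(m^3 - 16*m) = m*(m - 2)*(m + 1)^2*(m^2 - 16) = m*(m - 2)*(m + 1)^2*(m + 4)*(m - 4)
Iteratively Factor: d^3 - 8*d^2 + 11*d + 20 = (d + 1)*(d^2 - 9*d + 20) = (d - 4)*(d + 1)*(d - 5)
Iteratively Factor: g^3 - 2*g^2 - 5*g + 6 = (g + 2)*(g^2 - 4*g + 3) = (g - 3)*(g + 2)*(g - 1)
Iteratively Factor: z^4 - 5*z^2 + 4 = (z + 1)*(z^3 - z^2 - 4*z + 4) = (z - 2)*(z + 1)*(z^2 + z - 2) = (z - 2)*(z + 1)*(z + 2)*(z - 1)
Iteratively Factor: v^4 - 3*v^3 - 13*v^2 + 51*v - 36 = (v - 1)*(v^3 - 2*v^2 - 15*v + 36) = (v - 1)*(v + 4)*(v^2 - 6*v + 9) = (v - 3)*(v - 1)*(v + 4)*(v - 3)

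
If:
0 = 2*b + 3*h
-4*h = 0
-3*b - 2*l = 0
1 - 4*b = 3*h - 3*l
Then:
No Solution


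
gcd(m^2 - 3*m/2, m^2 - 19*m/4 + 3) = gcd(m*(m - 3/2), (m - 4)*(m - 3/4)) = 1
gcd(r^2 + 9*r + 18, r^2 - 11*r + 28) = 1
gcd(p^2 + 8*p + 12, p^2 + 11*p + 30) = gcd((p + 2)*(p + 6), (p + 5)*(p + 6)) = p + 6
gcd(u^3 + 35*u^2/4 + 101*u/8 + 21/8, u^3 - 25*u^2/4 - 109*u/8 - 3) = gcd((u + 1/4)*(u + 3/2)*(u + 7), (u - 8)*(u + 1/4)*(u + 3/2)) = u^2 + 7*u/4 + 3/8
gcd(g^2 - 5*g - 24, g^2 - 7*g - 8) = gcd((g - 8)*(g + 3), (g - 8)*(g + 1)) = g - 8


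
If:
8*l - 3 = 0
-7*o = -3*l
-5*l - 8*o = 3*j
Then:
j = -59/56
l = 3/8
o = 9/56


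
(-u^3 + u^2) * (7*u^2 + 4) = -7*u^5 + 7*u^4 - 4*u^3 + 4*u^2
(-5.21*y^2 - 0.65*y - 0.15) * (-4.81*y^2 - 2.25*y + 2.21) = 25.0601*y^4 + 14.849*y^3 - 9.3301*y^2 - 1.099*y - 0.3315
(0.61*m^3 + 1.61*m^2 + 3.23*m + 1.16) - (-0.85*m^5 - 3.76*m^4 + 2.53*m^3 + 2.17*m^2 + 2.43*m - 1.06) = 0.85*m^5 + 3.76*m^4 - 1.92*m^3 - 0.56*m^2 + 0.8*m + 2.22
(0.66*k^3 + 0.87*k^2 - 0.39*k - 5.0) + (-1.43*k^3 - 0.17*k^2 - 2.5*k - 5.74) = -0.77*k^3 + 0.7*k^2 - 2.89*k - 10.74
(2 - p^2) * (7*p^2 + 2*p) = -7*p^4 - 2*p^3 + 14*p^2 + 4*p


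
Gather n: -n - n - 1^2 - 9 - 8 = -2*n - 18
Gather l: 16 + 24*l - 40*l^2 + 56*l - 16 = -40*l^2 + 80*l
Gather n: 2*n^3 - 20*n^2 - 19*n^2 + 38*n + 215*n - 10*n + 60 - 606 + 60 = 2*n^3 - 39*n^2 + 243*n - 486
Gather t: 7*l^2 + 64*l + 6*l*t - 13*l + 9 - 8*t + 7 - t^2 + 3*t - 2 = 7*l^2 + 51*l - t^2 + t*(6*l - 5) + 14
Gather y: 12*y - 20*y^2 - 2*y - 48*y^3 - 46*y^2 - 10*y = -48*y^3 - 66*y^2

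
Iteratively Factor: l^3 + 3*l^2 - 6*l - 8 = (l + 4)*(l^2 - l - 2) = (l - 2)*(l + 4)*(l + 1)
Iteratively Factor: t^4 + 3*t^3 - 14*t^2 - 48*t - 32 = (t + 1)*(t^3 + 2*t^2 - 16*t - 32) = (t - 4)*(t + 1)*(t^2 + 6*t + 8) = (t - 4)*(t + 1)*(t + 2)*(t + 4)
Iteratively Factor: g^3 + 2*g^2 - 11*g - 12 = (g + 4)*(g^2 - 2*g - 3) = (g + 1)*(g + 4)*(g - 3)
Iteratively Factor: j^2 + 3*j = (j + 3)*(j)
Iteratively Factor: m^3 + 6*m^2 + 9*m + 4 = (m + 4)*(m^2 + 2*m + 1) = (m + 1)*(m + 4)*(m + 1)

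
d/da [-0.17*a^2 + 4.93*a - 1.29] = 4.93 - 0.34*a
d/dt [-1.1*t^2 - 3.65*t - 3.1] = -2.2*t - 3.65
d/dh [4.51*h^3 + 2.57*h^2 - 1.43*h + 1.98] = 13.53*h^2 + 5.14*h - 1.43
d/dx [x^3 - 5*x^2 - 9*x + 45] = 3*x^2 - 10*x - 9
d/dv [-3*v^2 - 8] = -6*v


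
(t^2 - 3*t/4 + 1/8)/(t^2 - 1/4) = (4*t - 1)/(2*(2*t + 1))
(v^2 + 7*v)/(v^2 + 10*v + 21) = v/(v + 3)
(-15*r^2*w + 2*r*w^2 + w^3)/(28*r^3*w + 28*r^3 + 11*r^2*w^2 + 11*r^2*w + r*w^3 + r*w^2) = w*(-15*r^2 + 2*r*w + w^2)/(r*(28*r^2*w + 28*r^2 + 11*r*w^2 + 11*r*w + w^3 + w^2))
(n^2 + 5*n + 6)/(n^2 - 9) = (n + 2)/(n - 3)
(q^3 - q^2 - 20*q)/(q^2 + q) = (q^2 - q - 20)/(q + 1)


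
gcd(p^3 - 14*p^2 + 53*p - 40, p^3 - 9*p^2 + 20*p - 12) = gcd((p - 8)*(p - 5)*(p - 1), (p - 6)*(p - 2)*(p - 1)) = p - 1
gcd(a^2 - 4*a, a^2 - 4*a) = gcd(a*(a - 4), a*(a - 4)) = a^2 - 4*a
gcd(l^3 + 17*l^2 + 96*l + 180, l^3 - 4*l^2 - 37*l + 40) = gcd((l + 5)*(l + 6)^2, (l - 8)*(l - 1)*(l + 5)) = l + 5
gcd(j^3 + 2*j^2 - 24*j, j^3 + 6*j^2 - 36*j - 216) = j + 6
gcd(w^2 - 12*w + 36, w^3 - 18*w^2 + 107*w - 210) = w - 6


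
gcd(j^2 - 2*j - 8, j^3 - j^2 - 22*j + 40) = j - 4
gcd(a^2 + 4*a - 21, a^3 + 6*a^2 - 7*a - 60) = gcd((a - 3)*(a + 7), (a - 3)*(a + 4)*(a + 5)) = a - 3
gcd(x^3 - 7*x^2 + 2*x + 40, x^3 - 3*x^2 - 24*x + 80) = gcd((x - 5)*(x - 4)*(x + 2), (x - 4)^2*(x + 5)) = x - 4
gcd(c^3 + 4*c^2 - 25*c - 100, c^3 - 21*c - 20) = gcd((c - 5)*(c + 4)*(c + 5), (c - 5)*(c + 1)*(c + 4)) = c^2 - c - 20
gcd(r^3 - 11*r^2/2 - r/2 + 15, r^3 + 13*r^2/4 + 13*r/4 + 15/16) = r + 3/2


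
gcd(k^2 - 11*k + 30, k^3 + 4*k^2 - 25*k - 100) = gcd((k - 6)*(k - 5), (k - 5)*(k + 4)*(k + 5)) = k - 5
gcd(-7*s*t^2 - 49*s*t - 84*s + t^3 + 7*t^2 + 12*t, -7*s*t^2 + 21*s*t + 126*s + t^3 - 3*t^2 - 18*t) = 7*s*t + 21*s - t^2 - 3*t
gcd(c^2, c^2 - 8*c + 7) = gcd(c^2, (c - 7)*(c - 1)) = 1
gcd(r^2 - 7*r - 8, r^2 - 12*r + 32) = r - 8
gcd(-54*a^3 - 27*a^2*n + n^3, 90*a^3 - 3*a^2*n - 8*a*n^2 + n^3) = 18*a^2 + 3*a*n - n^2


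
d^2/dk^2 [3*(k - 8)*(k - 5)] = 6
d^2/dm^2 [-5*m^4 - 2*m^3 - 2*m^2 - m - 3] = -60*m^2 - 12*m - 4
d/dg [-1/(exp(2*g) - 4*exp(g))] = 2*(exp(g) - 2)*exp(-g)/(exp(g) - 4)^2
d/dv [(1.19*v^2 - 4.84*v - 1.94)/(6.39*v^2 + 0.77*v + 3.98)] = (31.8439*v^2 + 34.2656*v - 17.7694)/(40.8321*v^4 + 9.8406*v^3 + 51.4573*v^2 + 6.1292*v + 15.8404)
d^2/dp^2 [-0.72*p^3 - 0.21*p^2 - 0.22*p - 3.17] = -4.32*p - 0.42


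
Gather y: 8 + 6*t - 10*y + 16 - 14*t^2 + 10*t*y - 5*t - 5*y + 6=-14*t^2 + t + y*(10*t - 15) + 30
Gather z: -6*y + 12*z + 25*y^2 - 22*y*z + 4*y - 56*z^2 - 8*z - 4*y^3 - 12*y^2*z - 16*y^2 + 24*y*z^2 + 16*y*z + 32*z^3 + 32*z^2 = -4*y^3 + 9*y^2 - 2*y + 32*z^3 + z^2*(24*y - 24) + z*(-12*y^2 - 6*y + 4)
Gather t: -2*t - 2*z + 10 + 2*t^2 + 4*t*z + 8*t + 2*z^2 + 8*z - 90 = 2*t^2 + t*(4*z + 6) + 2*z^2 + 6*z - 80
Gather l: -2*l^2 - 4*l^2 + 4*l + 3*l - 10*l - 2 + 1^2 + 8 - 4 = -6*l^2 - 3*l + 3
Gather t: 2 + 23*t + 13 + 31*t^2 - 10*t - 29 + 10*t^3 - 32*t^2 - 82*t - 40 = 10*t^3 - t^2 - 69*t - 54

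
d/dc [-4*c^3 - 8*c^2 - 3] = 4*c*(-3*c - 4)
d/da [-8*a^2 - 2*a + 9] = -16*a - 2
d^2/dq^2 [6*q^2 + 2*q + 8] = 12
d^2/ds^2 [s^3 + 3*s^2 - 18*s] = 6*s + 6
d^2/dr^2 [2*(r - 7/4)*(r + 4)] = 4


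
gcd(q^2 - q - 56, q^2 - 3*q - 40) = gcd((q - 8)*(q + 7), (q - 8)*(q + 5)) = q - 8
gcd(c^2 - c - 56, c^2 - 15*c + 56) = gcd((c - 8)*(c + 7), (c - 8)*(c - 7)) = c - 8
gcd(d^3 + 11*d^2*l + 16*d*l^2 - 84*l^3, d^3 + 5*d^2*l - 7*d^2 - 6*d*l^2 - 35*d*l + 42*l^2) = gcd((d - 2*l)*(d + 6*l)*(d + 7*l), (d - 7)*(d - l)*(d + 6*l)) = d + 6*l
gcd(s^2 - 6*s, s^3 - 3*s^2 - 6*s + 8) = 1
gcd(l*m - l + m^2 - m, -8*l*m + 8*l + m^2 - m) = m - 1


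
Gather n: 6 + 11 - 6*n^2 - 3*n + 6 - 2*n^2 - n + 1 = -8*n^2 - 4*n + 24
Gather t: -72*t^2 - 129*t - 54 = -72*t^2 - 129*t - 54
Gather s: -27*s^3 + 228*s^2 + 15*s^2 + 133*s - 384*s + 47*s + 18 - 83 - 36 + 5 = -27*s^3 + 243*s^2 - 204*s - 96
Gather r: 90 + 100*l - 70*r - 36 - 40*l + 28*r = 60*l - 42*r + 54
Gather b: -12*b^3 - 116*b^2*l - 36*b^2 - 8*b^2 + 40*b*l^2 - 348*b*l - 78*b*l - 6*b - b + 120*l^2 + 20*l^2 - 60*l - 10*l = -12*b^3 + b^2*(-116*l - 44) + b*(40*l^2 - 426*l - 7) + 140*l^2 - 70*l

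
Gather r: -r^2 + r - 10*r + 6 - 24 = -r^2 - 9*r - 18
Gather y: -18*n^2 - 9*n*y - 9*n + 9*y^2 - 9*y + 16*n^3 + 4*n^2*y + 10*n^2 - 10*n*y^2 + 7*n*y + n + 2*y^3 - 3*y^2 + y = 16*n^3 - 8*n^2 - 8*n + 2*y^3 + y^2*(6 - 10*n) + y*(4*n^2 - 2*n - 8)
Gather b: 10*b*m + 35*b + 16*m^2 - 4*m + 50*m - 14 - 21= b*(10*m + 35) + 16*m^2 + 46*m - 35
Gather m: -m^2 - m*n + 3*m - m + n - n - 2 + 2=-m^2 + m*(2 - n)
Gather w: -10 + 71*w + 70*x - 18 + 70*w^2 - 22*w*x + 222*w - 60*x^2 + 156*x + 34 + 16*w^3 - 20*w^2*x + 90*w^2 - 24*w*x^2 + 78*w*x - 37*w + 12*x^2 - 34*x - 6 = 16*w^3 + w^2*(160 - 20*x) + w*(-24*x^2 + 56*x + 256) - 48*x^2 + 192*x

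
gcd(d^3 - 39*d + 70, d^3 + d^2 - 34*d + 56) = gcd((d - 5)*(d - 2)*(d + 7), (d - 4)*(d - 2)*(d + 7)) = d^2 + 5*d - 14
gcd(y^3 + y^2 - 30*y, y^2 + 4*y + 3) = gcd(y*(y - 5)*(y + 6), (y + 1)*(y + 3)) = 1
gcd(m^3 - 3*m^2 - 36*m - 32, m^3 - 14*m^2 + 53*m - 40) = m - 8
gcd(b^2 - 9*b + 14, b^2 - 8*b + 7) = b - 7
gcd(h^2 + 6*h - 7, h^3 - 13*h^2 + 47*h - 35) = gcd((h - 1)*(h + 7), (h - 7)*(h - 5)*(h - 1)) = h - 1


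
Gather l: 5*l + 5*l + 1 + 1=10*l + 2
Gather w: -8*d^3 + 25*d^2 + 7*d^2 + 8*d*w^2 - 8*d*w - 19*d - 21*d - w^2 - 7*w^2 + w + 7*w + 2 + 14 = -8*d^3 + 32*d^2 - 40*d + w^2*(8*d - 8) + w*(8 - 8*d) + 16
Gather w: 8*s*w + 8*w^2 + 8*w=8*w^2 + w*(8*s + 8)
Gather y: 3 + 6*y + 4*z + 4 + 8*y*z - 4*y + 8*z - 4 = y*(8*z + 2) + 12*z + 3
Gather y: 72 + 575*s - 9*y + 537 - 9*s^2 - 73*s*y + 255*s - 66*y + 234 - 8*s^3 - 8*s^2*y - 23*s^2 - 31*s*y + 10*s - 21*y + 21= -8*s^3 - 32*s^2 + 840*s + y*(-8*s^2 - 104*s - 96) + 864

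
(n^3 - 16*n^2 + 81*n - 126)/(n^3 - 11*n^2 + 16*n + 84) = (n - 3)/(n + 2)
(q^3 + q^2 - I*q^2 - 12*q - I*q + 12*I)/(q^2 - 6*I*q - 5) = (q^2 + q - 12)/(q - 5*I)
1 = 1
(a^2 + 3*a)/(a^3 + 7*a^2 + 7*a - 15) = a/(a^2 + 4*a - 5)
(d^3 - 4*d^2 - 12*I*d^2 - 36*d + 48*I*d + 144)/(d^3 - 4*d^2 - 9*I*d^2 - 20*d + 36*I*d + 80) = (d^2 - 12*I*d - 36)/(d^2 - 9*I*d - 20)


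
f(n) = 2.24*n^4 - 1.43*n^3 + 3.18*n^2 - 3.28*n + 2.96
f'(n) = 8.96*n^3 - 4.29*n^2 + 6.36*n - 3.28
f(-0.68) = 7.59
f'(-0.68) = -12.41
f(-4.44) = 1075.90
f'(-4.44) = -900.34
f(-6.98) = 5984.12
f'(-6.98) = -3303.70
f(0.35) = 2.17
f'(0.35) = -1.20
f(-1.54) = 33.37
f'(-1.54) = -55.97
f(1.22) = 6.06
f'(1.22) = 14.36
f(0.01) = 2.93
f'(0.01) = -3.22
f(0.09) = 2.69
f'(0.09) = -2.74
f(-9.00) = 16029.17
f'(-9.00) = -6939.85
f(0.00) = 2.96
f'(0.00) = -3.28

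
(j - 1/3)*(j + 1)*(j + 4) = j^3 + 14*j^2/3 + 7*j/3 - 4/3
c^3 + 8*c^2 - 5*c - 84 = (c - 3)*(c + 4)*(c + 7)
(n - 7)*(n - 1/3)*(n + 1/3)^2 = n^4 - 20*n^3/3 - 22*n^2/9 + 20*n/27 + 7/27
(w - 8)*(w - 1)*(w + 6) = w^3 - 3*w^2 - 46*w + 48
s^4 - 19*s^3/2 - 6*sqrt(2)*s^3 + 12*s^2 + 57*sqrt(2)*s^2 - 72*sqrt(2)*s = s*(s - 8)*(s - 3/2)*(s - 6*sqrt(2))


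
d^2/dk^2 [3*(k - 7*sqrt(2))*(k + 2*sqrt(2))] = 6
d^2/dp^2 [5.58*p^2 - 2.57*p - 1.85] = 11.1600000000000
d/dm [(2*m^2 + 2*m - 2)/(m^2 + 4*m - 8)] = 2*(3*m^2 - 14*m - 4)/(m^4 + 8*m^3 - 64*m + 64)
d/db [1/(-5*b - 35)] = 1/(5*(b + 7)^2)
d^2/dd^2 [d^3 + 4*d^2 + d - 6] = 6*d + 8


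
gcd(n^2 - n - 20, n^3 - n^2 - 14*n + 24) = n + 4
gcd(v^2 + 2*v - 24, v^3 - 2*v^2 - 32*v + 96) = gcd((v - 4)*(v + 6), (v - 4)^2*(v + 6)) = v^2 + 2*v - 24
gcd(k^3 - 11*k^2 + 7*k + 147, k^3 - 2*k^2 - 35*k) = k - 7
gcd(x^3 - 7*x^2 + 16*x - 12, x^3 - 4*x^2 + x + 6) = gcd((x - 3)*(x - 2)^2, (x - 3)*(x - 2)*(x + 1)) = x^2 - 5*x + 6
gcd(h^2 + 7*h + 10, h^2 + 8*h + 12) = h + 2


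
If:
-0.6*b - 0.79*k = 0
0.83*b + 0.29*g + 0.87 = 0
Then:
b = -1.31666666666667*k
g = 3.7683908045977*k - 3.0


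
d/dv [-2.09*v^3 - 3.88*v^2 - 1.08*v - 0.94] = -6.27*v^2 - 7.76*v - 1.08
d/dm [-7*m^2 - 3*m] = -14*m - 3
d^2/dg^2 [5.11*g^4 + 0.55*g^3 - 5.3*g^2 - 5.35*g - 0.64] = 61.32*g^2 + 3.3*g - 10.6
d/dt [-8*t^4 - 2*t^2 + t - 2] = -32*t^3 - 4*t + 1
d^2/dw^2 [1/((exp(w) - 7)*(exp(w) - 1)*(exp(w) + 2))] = (9*exp(5*w) - 66*exp(4*w) + 126*exp(3*w) + 36*exp(2*w) + 417*exp(w) + 126)*exp(w)/(exp(9*w) - 18*exp(8*w) + 81*exp(7*w) + 150*exp(6*w) - 1233*exp(5*w) - 702*exp(4*w) + 4395*exp(3*w) - 126*exp(2*w) - 5292*exp(w) + 2744)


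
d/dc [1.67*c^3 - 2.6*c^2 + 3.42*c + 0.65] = 5.01*c^2 - 5.2*c + 3.42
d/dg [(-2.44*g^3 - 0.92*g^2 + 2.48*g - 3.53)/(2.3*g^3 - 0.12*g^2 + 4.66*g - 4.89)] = (2.4088*g^4 - 34.1488*g^3 + 56.1622*g^2 + 8.1504*g + 4.3226)/(5.29*g^6 - 0.552*g^5 + 21.4504*g^4 - 23.6124*g^3 + 22.8892*g^2 - 45.5748*g + 23.9121)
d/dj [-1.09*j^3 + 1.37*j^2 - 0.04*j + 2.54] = -3.27*j^2 + 2.74*j - 0.04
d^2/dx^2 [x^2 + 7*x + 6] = 2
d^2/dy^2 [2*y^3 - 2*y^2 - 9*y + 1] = 12*y - 4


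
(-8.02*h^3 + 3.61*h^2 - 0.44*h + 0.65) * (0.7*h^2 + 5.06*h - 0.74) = -5.614*h^5 - 38.0542*h^4 + 23.8934*h^3 - 4.4428*h^2 + 3.6146*h - 0.481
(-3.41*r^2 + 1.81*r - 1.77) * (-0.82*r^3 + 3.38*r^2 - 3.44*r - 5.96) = 2.7962*r^5 - 13.01*r^4 + 19.2996*r^3 + 8.1146*r^2 - 4.6988*r + 10.5492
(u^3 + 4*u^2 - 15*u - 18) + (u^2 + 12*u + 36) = u^3 + 5*u^2 - 3*u + 18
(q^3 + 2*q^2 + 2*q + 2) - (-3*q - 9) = q^3 + 2*q^2 + 5*q + 11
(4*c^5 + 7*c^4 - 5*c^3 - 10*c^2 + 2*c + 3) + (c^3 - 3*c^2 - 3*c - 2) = 4*c^5 + 7*c^4 - 4*c^3 - 13*c^2 - c + 1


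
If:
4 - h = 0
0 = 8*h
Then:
No Solution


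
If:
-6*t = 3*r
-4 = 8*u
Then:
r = -2*t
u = -1/2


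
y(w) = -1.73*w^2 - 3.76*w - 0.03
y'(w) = -3.46*w - 3.76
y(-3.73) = -10.07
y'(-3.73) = 9.15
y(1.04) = -5.81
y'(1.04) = -7.36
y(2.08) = -15.34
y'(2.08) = -10.96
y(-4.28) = -15.63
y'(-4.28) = 11.05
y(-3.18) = -5.57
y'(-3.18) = 7.24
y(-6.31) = -45.19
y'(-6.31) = 18.07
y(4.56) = -53.15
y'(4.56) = -19.54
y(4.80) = -57.94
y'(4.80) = -20.37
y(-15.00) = -332.88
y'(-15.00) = 48.14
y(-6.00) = -39.75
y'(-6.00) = 17.00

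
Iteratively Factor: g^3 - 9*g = (g - 3)*(g^2 + 3*g) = g*(g - 3)*(g + 3)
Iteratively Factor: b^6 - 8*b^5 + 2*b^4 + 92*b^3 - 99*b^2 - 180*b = (b + 3)*(b^5 - 11*b^4 + 35*b^3 - 13*b^2 - 60*b) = b*(b + 3)*(b^4 - 11*b^3 + 35*b^2 - 13*b - 60) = b*(b + 1)*(b + 3)*(b^3 - 12*b^2 + 47*b - 60) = b*(b - 3)*(b + 1)*(b + 3)*(b^2 - 9*b + 20) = b*(b - 5)*(b - 3)*(b + 1)*(b + 3)*(b - 4)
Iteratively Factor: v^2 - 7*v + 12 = (v - 3)*(v - 4)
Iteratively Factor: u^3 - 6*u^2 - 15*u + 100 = (u - 5)*(u^2 - u - 20) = (u - 5)^2*(u + 4)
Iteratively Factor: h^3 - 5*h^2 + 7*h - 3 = (h - 1)*(h^2 - 4*h + 3) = (h - 1)^2*(h - 3)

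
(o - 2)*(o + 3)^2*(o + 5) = o^4 + 9*o^3 + 17*o^2 - 33*o - 90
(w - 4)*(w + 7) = w^2 + 3*w - 28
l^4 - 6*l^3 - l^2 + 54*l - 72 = (l - 4)*(l - 3)*(l - 2)*(l + 3)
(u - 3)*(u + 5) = u^2 + 2*u - 15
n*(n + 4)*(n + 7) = n^3 + 11*n^2 + 28*n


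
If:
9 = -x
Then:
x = -9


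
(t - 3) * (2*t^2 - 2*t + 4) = 2*t^3 - 8*t^2 + 10*t - 12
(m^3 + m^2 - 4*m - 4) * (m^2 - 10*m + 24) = m^5 - 9*m^4 + 10*m^3 + 60*m^2 - 56*m - 96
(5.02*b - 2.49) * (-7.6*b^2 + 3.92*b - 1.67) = -38.152*b^3 + 38.6024*b^2 - 18.1442*b + 4.1583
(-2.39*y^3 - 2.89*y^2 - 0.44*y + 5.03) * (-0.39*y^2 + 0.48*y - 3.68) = 0.9321*y^5 - 0.0201*y^4 + 7.5796*y^3 + 8.4623*y^2 + 4.0336*y - 18.5104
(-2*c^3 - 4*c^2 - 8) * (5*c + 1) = -10*c^4 - 22*c^3 - 4*c^2 - 40*c - 8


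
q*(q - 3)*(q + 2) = q^3 - q^2 - 6*q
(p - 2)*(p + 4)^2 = p^3 + 6*p^2 - 32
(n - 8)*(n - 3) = n^2 - 11*n + 24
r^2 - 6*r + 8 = (r - 4)*(r - 2)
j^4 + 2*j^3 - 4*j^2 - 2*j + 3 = (j - 1)^2*(j + 1)*(j + 3)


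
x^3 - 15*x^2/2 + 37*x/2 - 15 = (x - 3)*(x - 5/2)*(x - 2)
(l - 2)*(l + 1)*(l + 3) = l^3 + 2*l^2 - 5*l - 6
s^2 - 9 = (s - 3)*(s + 3)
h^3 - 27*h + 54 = (h - 3)^2*(h + 6)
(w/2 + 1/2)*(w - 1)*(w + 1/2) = w^3/2 + w^2/4 - w/2 - 1/4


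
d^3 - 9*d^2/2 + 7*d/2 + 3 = (d - 3)*(d - 2)*(d + 1/2)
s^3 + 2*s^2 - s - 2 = (s - 1)*(s + 1)*(s + 2)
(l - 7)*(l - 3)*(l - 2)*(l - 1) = l^4 - 13*l^3 + 53*l^2 - 83*l + 42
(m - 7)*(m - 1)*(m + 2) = m^3 - 6*m^2 - 9*m + 14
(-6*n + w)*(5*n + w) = -30*n^2 - n*w + w^2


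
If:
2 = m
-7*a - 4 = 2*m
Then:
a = -8/7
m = 2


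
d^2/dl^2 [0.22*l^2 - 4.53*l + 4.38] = 0.440000000000000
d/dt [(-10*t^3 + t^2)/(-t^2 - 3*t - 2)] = t*(10*t^3 + 60*t^2 + 57*t - 4)/(t^4 + 6*t^3 + 13*t^2 + 12*t + 4)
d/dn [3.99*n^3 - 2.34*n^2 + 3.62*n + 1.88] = 11.97*n^2 - 4.68*n + 3.62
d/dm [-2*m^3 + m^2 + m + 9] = -6*m^2 + 2*m + 1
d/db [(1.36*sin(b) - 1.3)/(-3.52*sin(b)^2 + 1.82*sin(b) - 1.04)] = (4.7872*sin(b)^2 - 9.152*sin(b) + 0.9516)*cos(b)/(12.3904*sin(b)^4 - 12.8128*sin(b)^3 + 10.634*sin(b)^2 - 3.7856*sin(b) + 1.0816)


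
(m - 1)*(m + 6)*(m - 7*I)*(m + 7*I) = m^4 + 5*m^3 + 43*m^2 + 245*m - 294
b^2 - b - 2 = (b - 2)*(b + 1)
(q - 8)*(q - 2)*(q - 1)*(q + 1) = q^4 - 10*q^3 + 15*q^2 + 10*q - 16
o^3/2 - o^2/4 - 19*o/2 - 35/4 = (o/2 + 1/2)*(o - 5)*(o + 7/2)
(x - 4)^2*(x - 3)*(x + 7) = x^4 - 4*x^3 - 37*x^2 + 232*x - 336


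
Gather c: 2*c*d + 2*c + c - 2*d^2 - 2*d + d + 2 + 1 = c*(2*d + 3) - 2*d^2 - d + 3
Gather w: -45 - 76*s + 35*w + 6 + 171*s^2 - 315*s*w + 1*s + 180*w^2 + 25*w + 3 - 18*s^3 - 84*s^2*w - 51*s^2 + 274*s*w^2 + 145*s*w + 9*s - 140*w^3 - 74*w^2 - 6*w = -18*s^3 + 120*s^2 - 66*s - 140*w^3 + w^2*(274*s + 106) + w*(-84*s^2 - 170*s + 54) - 36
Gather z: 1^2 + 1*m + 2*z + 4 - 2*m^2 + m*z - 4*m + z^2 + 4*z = -2*m^2 - 3*m + z^2 + z*(m + 6) + 5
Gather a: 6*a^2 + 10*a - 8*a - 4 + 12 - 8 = 6*a^2 + 2*a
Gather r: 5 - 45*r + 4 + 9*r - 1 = 8 - 36*r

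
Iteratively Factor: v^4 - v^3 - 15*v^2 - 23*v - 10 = (v + 1)*(v^3 - 2*v^2 - 13*v - 10) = (v + 1)*(v + 2)*(v^2 - 4*v - 5) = (v - 5)*(v + 1)*(v + 2)*(v + 1)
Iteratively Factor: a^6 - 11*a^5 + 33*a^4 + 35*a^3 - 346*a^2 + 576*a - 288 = (a + 3)*(a^5 - 14*a^4 + 75*a^3 - 190*a^2 + 224*a - 96) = (a - 2)*(a + 3)*(a^4 - 12*a^3 + 51*a^2 - 88*a + 48) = (a - 4)*(a - 2)*(a + 3)*(a^3 - 8*a^2 + 19*a - 12) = (a - 4)*(a - 3)*(a - 2)*(a + 3)*(a^2 - 5*a + 4) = (a - 4)^2*(a - 3)*(a - 2)*(a + 3)*(a - 1)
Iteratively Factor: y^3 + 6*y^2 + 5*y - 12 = (y + 4)*(y^2 + 2*y - 3) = (y + 3)*(y + 4)*(y - 1)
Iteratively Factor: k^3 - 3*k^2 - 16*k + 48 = (k - 4)*(k^2 + k - 12) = (k - 4)*(k - 3)*(k + 4)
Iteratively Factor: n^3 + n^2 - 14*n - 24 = (n - 4)*(n^2 + 5*n + 6) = (n - 4)*(n + 3)*(n + 2)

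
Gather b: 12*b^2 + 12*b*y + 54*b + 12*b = 12*b^2 + b*(12*y + 66)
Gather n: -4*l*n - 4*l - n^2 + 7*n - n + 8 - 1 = -4*l - n^2 + n*(6 - 4*l) + 7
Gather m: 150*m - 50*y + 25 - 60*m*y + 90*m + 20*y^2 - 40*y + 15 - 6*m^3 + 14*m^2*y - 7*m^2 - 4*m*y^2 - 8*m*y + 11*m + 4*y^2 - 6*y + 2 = -6*m^3 + m^2*(14*y - 7) + m*(-4*y^2 - 68*y + 251) + 24*y^2 - 96*y + 42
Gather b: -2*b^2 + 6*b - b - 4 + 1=-2*b^2 + 5*b - 3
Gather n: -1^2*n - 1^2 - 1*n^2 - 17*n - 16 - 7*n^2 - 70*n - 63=-8*n^2 - 88*n - 80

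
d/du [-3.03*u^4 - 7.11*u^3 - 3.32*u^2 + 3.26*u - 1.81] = -12.12*u^3 - 21.33*u^2 - 6.64*u + 3.26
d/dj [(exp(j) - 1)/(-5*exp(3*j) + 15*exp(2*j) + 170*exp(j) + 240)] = ((1 - exp(j))*(-3*exp(2*j) + 6*exp(j) + 34) - exp(3*j) + 3*exp(2*j) + 34*exp(j) + 48)*exp(j)/(5*(-exp(3*j) + 3*exp(2*j) + 34*exp(j) + 48)^2)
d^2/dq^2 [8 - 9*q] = 0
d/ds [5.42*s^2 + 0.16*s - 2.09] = 10.84*s + 0.16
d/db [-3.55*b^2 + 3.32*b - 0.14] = 3.32 - 7.1*b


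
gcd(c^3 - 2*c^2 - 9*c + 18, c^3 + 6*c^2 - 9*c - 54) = c^2 - 9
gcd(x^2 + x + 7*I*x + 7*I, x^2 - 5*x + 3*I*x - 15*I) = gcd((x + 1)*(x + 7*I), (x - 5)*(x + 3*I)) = 1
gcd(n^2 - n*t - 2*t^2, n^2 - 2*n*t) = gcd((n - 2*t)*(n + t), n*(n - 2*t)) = -n + 2*t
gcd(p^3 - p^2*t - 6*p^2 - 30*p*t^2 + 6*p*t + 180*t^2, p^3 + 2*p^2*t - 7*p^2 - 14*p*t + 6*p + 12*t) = p - 6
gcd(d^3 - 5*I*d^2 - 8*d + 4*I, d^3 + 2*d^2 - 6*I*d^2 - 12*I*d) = 1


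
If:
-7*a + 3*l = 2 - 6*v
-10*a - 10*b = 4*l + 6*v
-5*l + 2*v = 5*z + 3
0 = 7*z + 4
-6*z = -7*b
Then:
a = 2479/15337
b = -24/49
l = 47/313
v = 979/2191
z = -4/7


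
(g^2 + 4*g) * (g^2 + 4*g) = g^4 + 8*g^3 + 16*g^2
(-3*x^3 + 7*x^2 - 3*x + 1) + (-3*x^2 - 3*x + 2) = -3*x^3 + 4*x^2 - 6*x + 3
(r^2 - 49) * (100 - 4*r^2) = -4*r^4 + 296*r^2 - 4900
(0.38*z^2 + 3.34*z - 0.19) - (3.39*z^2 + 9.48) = -3.01*z^2 + 3.34*z - 9.67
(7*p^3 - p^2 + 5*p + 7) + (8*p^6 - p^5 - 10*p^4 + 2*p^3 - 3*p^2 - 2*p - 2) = 8*p^6 - p^5 - 10*p^4 + 9*p^3 - 4*p^2 + 3*p + 5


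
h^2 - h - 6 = (h - 3)*(h + 2)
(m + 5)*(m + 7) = m^2 + 12*m + 35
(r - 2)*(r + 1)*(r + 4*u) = r^3 + 4*r^2*u - r^2 - 4*r*u - 2*r - 8*u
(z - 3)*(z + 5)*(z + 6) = z^3 + 8*z^2 - 3*z - 90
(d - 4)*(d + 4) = d^2 - 16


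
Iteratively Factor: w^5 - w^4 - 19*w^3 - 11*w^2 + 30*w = (w - 1)*(w^4 - 19*w^2 - 30*w) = (w - 1)*(w + 2)*(w^3 - 2*w^2 - 15*w) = (w - 5)*(w - 1)*(w + 2)*(w^2 + 3*w) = w*(w - 5)*(w - 1)*(w + 2)*(w + 3)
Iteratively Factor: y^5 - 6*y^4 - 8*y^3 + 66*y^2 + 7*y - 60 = (y - 1)*(y^4 - 5*y^3 - 13*y^2 + 53*y + 60) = (y - 1)*(y + 1)*(y^3 - 6*y^2 - 7*y + 60) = (y - 4)*(y - 1)*(y + 1)*(y^2 - 2*y - 15) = (y - 4)*(y - 1)*(y + 1)*(y + 3)*(y - 5)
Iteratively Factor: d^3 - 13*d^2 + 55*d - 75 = (d - 5)*(d^2 - 8*d + 15) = (d - 5)^2*(d - 3)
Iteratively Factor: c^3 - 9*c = (c - 3)*(c^2 + 3*c) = (c - 3)*(c + 3)*(c)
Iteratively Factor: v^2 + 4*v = (v + 4)*(v)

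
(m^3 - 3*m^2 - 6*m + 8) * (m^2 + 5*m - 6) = m^5 + 2*m^4 - 27*m^3 - 4*m^2 + 76*m - 48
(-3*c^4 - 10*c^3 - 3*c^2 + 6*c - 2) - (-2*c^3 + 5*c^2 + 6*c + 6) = -3*c^4 - 8*c^3 - 8*c^2 - 8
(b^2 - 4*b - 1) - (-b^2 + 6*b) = 2*b^2 - 10*b - 1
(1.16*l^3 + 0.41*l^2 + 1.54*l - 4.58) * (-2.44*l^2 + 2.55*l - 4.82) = -2.8304*l^5 + 1.9576*l^4 - 8.3033*l^3 + 13.126*l^2 - 19.1018*l + 22.0756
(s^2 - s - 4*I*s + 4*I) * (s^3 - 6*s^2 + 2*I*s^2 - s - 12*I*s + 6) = s^5 - 7*s^4 - 2*I*s^4 + 13*s^3 + 14*I*s^3 - 49*s^2 - 8*I*s^2 + 42*s - 28*I*s + 24*I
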